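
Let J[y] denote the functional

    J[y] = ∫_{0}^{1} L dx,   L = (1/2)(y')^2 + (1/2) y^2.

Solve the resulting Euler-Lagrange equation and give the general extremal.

The Lagrangian is L = (1/2)(y')^2 + (1/2) y^2.
∂L/∂y = y.
∂L/∂y' = y'.
The Euler-Lagrange equation d/dx(∂L/∂y') − ∂L/∂y = 0 becomes:
    y'' - y = 0
General solution: y(x) = A e^x + B e^(-x), where A and B are arbitrary constants fixed by the endpoint conditions.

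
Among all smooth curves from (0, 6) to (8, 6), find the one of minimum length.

Arc-length functional: J[y] = ∫ sqrt(1 + (y')^2) dx.
Lagrangian L = sqrt(1 + (y')^2) has no explicit y dependence, so ∂L/∂y = 0 and the Euler-Lagrange equation gives
    d/dx( y' / sqrt(1 + (y')^2) ) = 0  ⇒  y' / sqrt(1 + (y')^2) = const.
Hence y' is constant, so y(x) is affine.
Fitting the endpoints (0, 6) and (8, 6):
    slope m = (6 − 6) / (8 − 0) = 0,
    intercept c = 6 − m·0 = 6.
Extremal: y(x) = 6.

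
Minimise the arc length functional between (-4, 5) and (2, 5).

Arc-length functional: J[y] = ∫ sqrt(1 + (y')^2) dx.
Lagrangian L = sqrt(1 + (y')^2) has no explicit y dependence, so ∂L/∂y = 0 and the Euler-Lagrange equation gives
    d/dx( y' / sqrt(1 + (y')^2) ) = 0  ⇒  y' / sqrt(1 + (y')^2) = const.
Hence y' is constant, so y(x) is affine.
Fitting the endpoints (-4, 5) and (2, 5):
    slope m = (5 − 5) / (2 − (-4)) = 0,
    intercept c = 5 − m·(-4) = 5.
Extremal: y(x) = 5.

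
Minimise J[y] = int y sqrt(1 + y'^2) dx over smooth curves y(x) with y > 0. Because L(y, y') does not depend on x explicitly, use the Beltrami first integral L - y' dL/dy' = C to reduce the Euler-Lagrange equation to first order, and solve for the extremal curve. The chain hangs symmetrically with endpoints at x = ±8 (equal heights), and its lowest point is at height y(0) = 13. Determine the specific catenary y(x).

The Lagrangian L(y, y') = y sqrt(1 + y'^2) has no explicit x dependence, so the Beltrami identity applies:
    L − y' ∂L/∂y' = C.
Compute ∂L/∂y' = y · y' / sqrt(1 + y'^2). Then
    L − y' ∂L/∂y'
    = y sqrt(1 + y'^2) − y · y'^2 / sqrt(1 + y'^2)
    = y (1 + y'^2 − y'^2) / sqrt(1 + y'^2)
    = y / sqrt(1 + y'^2) = C.
Squaring gives y^2 = C^2 (1 + y'^2), i.e.
    y'^2 = y^2 / C^2 − 1.
Separating variables,
    dy / sqrt(y^2 − C^2) = dx / C,
and integrating gives arccosh(y / C) = (x − a)/C, so
    y(x) = C cosh((x − a)/C),
the catenary. The constants C and a are fixed by the two endpoint conditions (and, for the hanging-chain problem, the length constraint selects C).
Now fit the given data. The endpoints x = ±8 are symmetric at equal height, so the catenary is even about its minimum: a = 0 and y(x) = C cosh(x/C). The lowest point is y(0) = C cosh(0) = C, and we are told y(0) = 13, so C = 13. Therefore
    y(x) = 13 cosh(x/13),
and at the endpoints
    y(±8) = 13 cosh(8/13).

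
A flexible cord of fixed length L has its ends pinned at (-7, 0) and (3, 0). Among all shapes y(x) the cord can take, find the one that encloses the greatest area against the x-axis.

Set up the augmented Lagrangian using a multiplier λ for the length constraint:
    F(y, y') = y − λ sqrt(1 + y'^2).
F has no explicit x dependence, so the Beltrami identity yields a first integral
    F − y' ∂F/∂y' = C.
Compute ∂F/∂y' = −λ y' / sqrt(1 + y'^2). Then
    y − λ sqrt(1 + y'^2) + λ y'^2 / sqrt(1 + y'^2) = C
    ⇒  y − λ / sqrt(1 + y'^2) = C.
Solving for y' and integrating gives
    (x − a)^2 + (y − b)^2 = λ^2,
a circular arc of radius λ. The constants a, b are determined by the endpoint conditions y(-7) = y(3) = 0, and λ is fixed implicitly by the length constraint
    ∫_{-7}^{3} sqrt(1 + y'^2) dx = L.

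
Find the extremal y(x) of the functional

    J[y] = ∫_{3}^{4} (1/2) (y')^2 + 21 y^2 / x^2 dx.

The Lagrangian is L = (1/2) (y')^2 + 21 y^2 / x^2.
Compute ∂L/∂y = 42y/x^2, ∂L/∂y' = y'.
The Euler-Lagrange equation d/dx(∂L/∂y') − ∂L/∂y = 0 reduces to
    y'' − 42/x^2 · y = 0  (x > 0).
Its general solution is
    y(x) = A x^7 + B x^(-6),
with A, B fixed by the endpoint conditions.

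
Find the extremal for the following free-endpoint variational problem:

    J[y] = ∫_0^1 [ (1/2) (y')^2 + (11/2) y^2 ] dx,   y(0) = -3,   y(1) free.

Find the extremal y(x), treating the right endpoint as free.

The Lagrangian L = (1/2) (y')^2 + (11/2) y^2 gives
    ∂L/∂y = 11 y,   ∂L/∂y' = y'.
Euler-Lagrange: y'' − 11 y = 0.
With k = sqrt(11), the general solution is
    y(x) = A cosh(sqrt(11) x) + B sinh(sqrt(11) x).
Fixed left endpoint y(0) = -3 ⇒ A = -3.
The right endpoint x = 1 is free, so the natural (transversality) condition is ∂L/∂y' |_{x=1} = 0, i.e. y'(1) = 0.
Compute y'(x) = A k sinh(k x) + B k cosh(k x), so
    y'(1) = A k sinh(k·1) + B k cosh(k·1) = 0
    ⇒ B = −A tanh(k·1) = 3 tanh(sqrt(11)·1).
Therefore the extremal is
    y(x) = −3 cosh(sqrt(11) x) + 3 tanh(sqrt(11)·1) sinh(sqrt(11) x).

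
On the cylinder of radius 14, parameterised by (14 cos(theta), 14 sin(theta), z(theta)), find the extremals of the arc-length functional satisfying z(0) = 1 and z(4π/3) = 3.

Parameterise the cylinder of radius R = 14 as
    r(θ) = (14 cos θ, 14 sin θ, z(θ)).
The arc-length element is
    ds = sqrt(196 + (dz/dθ)^2) dθ,
so the Lagrangian is L = sqrt(196 + z'^2).
L depends on z' only, not on z or θ, so ∂L/∂z = 0 and
    ∂L/∂z' = z' / sqrt(196 + z'^2).
The Euler-Lagrange equation gives
    d/dθ( z' / sqrt(196 + z'^2) ) = 0,
so z' is constant. Integrating once:
    z(θ) = a θ + b,
a helix on the cylinder (a straight line when the cylinder is unrolled). The constants a, b are determined by the endpoint conditions.
With endpoint conditions z(0) = 1 and z(4π/3) = 3: from z(0) = b we get b = 1, and a·4π/3 + 1 = 3 gives a = 3/(2π), so
    z(θ) = (3/(2π)) θ + 1.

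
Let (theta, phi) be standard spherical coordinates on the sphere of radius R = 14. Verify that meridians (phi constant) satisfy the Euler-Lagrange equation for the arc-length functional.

On the sphere of radius R = 14 with spherical coordinates (θ, φ), the induced metric is
    ds^2 = 196(dθ^2 + sin^2(θ) dφ^2).
Using θ as the parameter, the arc-length functional becomes
    J[φ] = ∫ 14 sqrt(1 + sin^2(θ) (dφ/dθ)^2) dθ.
So L = 14 sqrt(1 + sin^2(θ) φ'^2). Compute
    ∂L/∂φ = 0  (L has no explicit φ dependence),
    ∂L/∂φ' = 14 sin^2(θ) φ' / sqrt(1 + sin^2(θ) φ'^2).
For the candidate φ(θ) = c (constant), φ' = 0, so ∂L/∂φ' evaluated along the candidate vanishes, and ∂L/∂φ is identically zero. Hence
    d/dθ(∂L/∂φ') − ∂L/∂φ = 0
is satisfied. Therefore meridians φ = const are extremals of arc length — they are geodesics on the sphere.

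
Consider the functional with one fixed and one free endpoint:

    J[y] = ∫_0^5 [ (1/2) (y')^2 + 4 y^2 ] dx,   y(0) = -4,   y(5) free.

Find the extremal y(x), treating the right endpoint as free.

The Lagrangian L = (1/2) (y')^2 + 4 y^2 gives
    ∂L/∂y = 8 y,   ∂L/∂y' = y'.
Euler-Lagrange: y'' − 8 y = 0.
With k = sqrt(8), the general solution is
    y(x) = A cosh(sqrt(8) x) + B sinh(sqrt(8) x).
Fixed left endpoint y(0) = -4 ⇒ A = -4.
The right endpoint x = 5 is free, so the natural (transversality) condition is ∂L/∂y' |_{x=5} = 0, i.e. y'(5) = 0.
Compute y'(x) = A k sinh(k x) + B k cosh(k x), so
    y'(5) = A k sinh(k·5) + B k cosh(k·5) = 0
    ⇒ B = −A tanh(k·5) = 4 tanh(sqrt(8)·5).
Therefore the extremal is
    y(x) = −4 cosh(sqrt(8) x) + 4 tanh(sqrt(8)·5) sinh(sqrt(8) x).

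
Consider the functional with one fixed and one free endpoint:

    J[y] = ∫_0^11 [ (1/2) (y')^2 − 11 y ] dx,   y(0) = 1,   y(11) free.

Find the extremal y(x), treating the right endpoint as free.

The Lagrangian L = (1/2) (y')^2 − 11 y gives
    ∂L/∂y = −11,   ∂L/∂y' = y'.
Euler-Lagrange: d/dx(y') − (−11) = 0, i.e. y'' + 11 = 0, so
    y(x) = −(11/2) x^2 + C1 x + C2.
Fixed left endpoint y(0) = 1 ⇒ C2 = 1.
The right endpoint x = 11 is free, so the natural (transversality) condition is ∂L/∂y' |_{x=11} = 0, i.e. y'(11) = 0.
Compute y'(x) = −11 x + C1, so y'(11) = −121 + C1 = 0 ⇒ C1 = 121.
Therefore the extremal is
    y(x) = −(11/2) x^2 + 121 x + 1.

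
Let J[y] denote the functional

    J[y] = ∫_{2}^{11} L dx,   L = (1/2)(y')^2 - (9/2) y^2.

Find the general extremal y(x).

The Lagrangian is L = (1/2)(y')^2 - (9/2) y^2.
∂L/∂y = -9y.
∂L/∂y' = y'.
The Euler-Lagrange equation d/dx(∂L/∂y') − ∂L/∂y = 0 becomes:
    y'' + 9 y = 0
General solution: y(x) = A sin(3x) + B cos(3x), where A and B are arbitrary constants fixed by the endpoint conditions.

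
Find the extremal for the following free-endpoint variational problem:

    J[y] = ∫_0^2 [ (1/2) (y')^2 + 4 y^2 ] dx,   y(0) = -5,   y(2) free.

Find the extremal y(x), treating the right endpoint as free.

The Lagrangian L = (1/2) (y')^2 + 4 y^2 gives
    ∂L/∂y = 8 y,   ∂L/∂y' = y'.
Euler-Lagrange: y'' − 8 y = 0.
With k = sqrt(8), the general solution is
    y(x) = A cosh(sqrt(8) x) + B sinh(sqrt(8) x).
Fixed left endpoint y(0) = -5 ⇒ A = -5.
The right endpoint x = 2 is free, so the natural (transversality) condition is ∂L/∂y' |_{x=2} = 0, i.e. y'(2) = 0.
Compute y'(x) = A k sinh(k x) + B k cosh(k x), so
    y'(2) = A k sinh(k·2) + B k cosh(k·2) = 0
    ⇒ B = −A tanh(k·2) = 5 tanh(sqrt(8)·2).
Therefore the extremal is
    y(x) = −5 cosh(sqrt(8) x) + 5 tanh(sqrt(8)·2) sinh(sqrt(8) x).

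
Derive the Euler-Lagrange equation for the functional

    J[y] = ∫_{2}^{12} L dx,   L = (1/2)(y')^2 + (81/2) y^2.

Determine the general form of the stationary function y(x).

The Lagrangian is L = (1/2)(y')^2 + (81/2) y^2.
∂L/∂y = 81y.
∂L/∂y' = y'.
The Euler-Lagrange equation d/dx(∂L/∂y') − ∂L/∂y = 0 becomes:
    y'' - 81 y = 0
General solution: y(x) = A e^(9x) + B e^(-9x), where A and B are arbitrary constants fixed by the endpoint conditions.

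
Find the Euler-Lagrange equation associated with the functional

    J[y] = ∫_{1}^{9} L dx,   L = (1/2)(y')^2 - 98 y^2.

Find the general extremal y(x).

The Lagrangian is L = (1/2)(y')^2 - 98 y^2.
∂L/∂y = -196y.
∂L/∂y' = y'.
The Euler-Lagrange equation d/dx(∂L/∂y') − ∂L/∂y = 0 becomes:
    y'' + 196 y = 0
General solution: y(x) = A sin(14x) + B cos(14x), where A and B are arbitrary constants fixed by the endpoint conditions.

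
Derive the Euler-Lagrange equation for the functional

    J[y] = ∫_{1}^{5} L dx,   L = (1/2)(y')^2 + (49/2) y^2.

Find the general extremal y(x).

The Lagrangian is L = (1/2)(y')^2 + (49/2) y^2.
∂L/∂y = 49y.
∂L/∂y' = y'.
The Euler-Lagrange equation d/dx(∂L/∂y') − ∂L/∂y = 0 becomes:
    y'' - 49 y = 0
General solution: y(x) = A e^(7x) + B e^(-7x), where A and B are arbitrary constants fixed by the endpoint conditions.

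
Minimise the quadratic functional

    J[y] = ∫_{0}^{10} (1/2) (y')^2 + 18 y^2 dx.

The Lagrangian is L = (1/2) (y')^2 + 18 y^2.
Compute ∂L/∂y = 36y, ∂L/∂y' = y'.
The Euler-Lagrange equation d/dx(∂L/∂y') − ∂L/∂y = 0 reduces to
    y'' − 36 y = 0.
Its general solution is
    y(x) = A e^(6x) + B e^(−6x),
with A, B fixed by the endpoint conditions.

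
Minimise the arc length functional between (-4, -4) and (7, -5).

Arc-length functional: J[y] = ∫ sqrt(1 + (y')^2) dx.
Lagrangian L = sqrt(1 + (y')^2) has no explicit y dependence, so ∂L/∂y = 0 and the Euler-Lagrange equation gives
    d/dx( y' / sqrt(1 + (y')^2) ) = 0  ⇒  y' / sqrt(1 + (y')^2) = const.
Hence y' is constant, so y(x) is affine.
Fitting the endpoints (-4, -4) and (7, -5):
    slope m = ((-5) − (-4)) / (7 − (-4)) = -1/11,
    intercept c = (-4) − m·(-4) = -48/11.
Extremal: y(x) = (-1/11) x - 48/11.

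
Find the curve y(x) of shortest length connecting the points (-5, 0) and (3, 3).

Arc-length functional: J[y] = ∫ sqrt(1 + (y')^2) dx.
Lagrangian L = sqrt(1 + (y')^2) has no explicit y dependence, so ∂L/∂y = 0 and the Euler-Lagrange equation gives
    d/dx( y' / sqrt(1 + (y')^2) ) = 0  ⇒  y' / sqrt(1 + (y')^2) = const.
Hence y' is constant, so y(x) is affine.
Fitting the endpoints (-5, 0) and (3, 3):
    slope m = (3 − 0) / (3 − (-5)) = 3/8,
    intercept c = 0 − m·(-5) = 15/8.
Extremal: y(x) = (3/8) x + 15/8.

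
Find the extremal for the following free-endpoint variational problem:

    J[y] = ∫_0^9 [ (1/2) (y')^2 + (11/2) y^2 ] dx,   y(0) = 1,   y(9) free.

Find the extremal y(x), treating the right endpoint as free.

The Lagrangian L = (1/2) (y')^2 + (11/2) y^2 gives
    ∂L/∂y = 11 y,   ∂L/∂y' = y'.
Euler-Lagrange: y'' − 11 y = 0.
With k = sqrt(11), the general solution is
    y(x) = A cosh(sqrt(11) x) + B sinh(sqrt(11) x).
Fixed left endpoint y(0) = 1 ⇒ A = 1.
The right endpoint x = 9 is free, so the natural (transversality) condition is ∂L/∂y' |_{x=9} = 0, i.e. y'(9) = 0.
Compute y'(x) = A k sinh(k x) + B k cosh(k x), so
    y'(9) = A k sinh(k·9) + B k cosh(k·9) = 0
    ⇒ B = −A tanh(k·9) = − tanh(sqrt(11)·9).
Therefore the extremal is
    y(x) = cosh(sqrt(11) x) − tanh(sqrt(11)·9) sinh(sqrt(11) x).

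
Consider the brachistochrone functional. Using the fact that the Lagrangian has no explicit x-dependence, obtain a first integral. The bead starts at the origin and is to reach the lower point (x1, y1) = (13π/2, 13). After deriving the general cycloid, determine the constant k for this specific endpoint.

The Lagrangian L = sqrt((1 + y'^2) / y) has no explicit x dependence, so the Beltrami identity applies:
    L − y' ∂L/∂y' = C.
Compute ∂L/∂y' = y' / sqrt(y (1 + y'^2)).
Substitute:
    sqrt((1 + y'^2)/y) − y'·y' / sqrt(y (1 + y'^2))
    = (1 + y'^2) / sqrt(y (1 + y'^2)) − y'^2 / sqrt(y (1 + y'^2))
    = 1 / sqrt(y (1 + y'^2)) = C.
Squaring and rearranging gives the first integral
    y (1 + y'^2) = 1/C^2 =: k   (constant).
Solving this first-order ODE by the substitution
    y = (k/2)(1 − cos θ)
yields the cycloid parameterisation
    x(θ) = (k/2)(θ − sin θ),   y(θ) = (k/2)(1 − cos θ).
The constant k is fixed by the endpoint condition.
Now fit the given lower endpoint (x1, y1) = (13π/2, 13). At the bottom of the first arch (θ = π), the parametric equations give
    y(π) = (k/2)(1 − cos π) = k,
    x(π) = (k/2)(π − sin π) = kπ/2.
Matching y(π) = 13 gives k = 13, consistent with x(π) = 13π/2. Therefore the specific cycloid is
    x(θ) = (13/2)(θ − sin θ),   y(θ) = (13/2)(1 − cos θ).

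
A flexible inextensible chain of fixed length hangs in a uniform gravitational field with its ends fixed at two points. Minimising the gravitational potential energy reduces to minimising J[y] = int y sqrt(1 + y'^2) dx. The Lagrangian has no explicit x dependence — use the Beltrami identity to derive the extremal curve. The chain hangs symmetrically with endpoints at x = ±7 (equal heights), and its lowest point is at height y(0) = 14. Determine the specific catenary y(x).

The Lagrangian L(y, y') = y sqrt(1 + y'^2) has no explicit x dependence, so the Beltrami identity applies:
    L − y' ∂L/∂y' = C.
Compute ∂L/∂y' = y · y' / sqrt(1 + y'^2). Then
    L − y' ∂L/∂y'
    = y sqrt(1 + y'^2) − y · y'^2 / sqrt(1 + y'^2)
    = y (1 + y'^2 − y'^2) / sqrt(1 + y'^2)
    = y / sqrt(1 + y'^2) = C.
Squaring gives y^2 = C^2 (1 + y'^2), i.e.
    y'^2 = y^2 / C^2 − 1.
Separating variables,
    dy / sqrt(y^2 − C^2) = dx / C,
and integrating gives arccosh(y / C) = (x − a)/C, so
    y(x) = C cosh((x − a)/C),
the catenary. The constants C and a are fixed by the two endpoint conditions (and, for the hanging-chain problem, the length constraint selects C).
Now fit the given data. The endpoints x = ±7 are symmetric at equal height, so the catenary is even about its minimum: a = 0 and y(x) = C cosh(x/C). The lowest point is y(0) = C cosh(0) = C, and we are told y(0) = 14, so C = 14. Therefore
    y(x) = 14 cosh(x/14),
and at the endpoints
    y(±7) = 14 cosh(7/14).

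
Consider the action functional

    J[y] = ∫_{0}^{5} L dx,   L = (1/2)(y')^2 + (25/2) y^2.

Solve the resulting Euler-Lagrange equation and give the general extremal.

The Lagrangian is L = (1/2)(y')^2 + (25/2) y^2.
∂L/∂y = 25y.
∂L/∂y' = y'.
The Euler-Lagrange equation d/dx(∂L/∂y') − ∂L/∂y = 0 becomes:
    y'' - 25 y = 0
General solution: y(x) = A e^(5x) + B e^(-5x), where A and B are arbitrary constants fixed by the endpoint conditions.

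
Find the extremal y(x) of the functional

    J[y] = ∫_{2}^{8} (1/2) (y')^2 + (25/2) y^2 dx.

The Lagrangian is L = (1/2) (y')^2 + (25/2) y^2.
Compute ∂L/∂y = 25y, ∂L/∂y' = y'.
The Euler-Lagrange equation d/dx(∂L/∂y') − ∂L/∂y = 0 reduces to
    y'' − 25 y = 0.
Its general solution is
    y(x) = A e^(5x) + B e^(−5x),
with A, B fixed by the endpoint conditions.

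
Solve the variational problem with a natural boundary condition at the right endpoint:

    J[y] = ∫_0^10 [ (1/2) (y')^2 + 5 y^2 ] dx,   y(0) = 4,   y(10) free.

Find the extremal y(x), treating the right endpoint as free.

The Lagrangian L = (1/2) (y')^2 + 5 y^2 gives
    ∂L/∂y = 10 y,   ∂L/∂y' = y'.
Euler-Lagrange: y'' − 10 y = 0.
With k = sqrt(10), the general solution is
    y(x) = A cosh(sqrt(10) x) + B sinh(sqrt(10) x).
Fixed left endpoint y(0) = 4 ⇒ A = 4.
The right endpoint x = 10 is free, so the natural (transversality) condition is ∂L/∂y' |_{x=10} = 0, i.e. y'(10) = 0.
Compute y'(x) = A k sinh(k x) + B k cosh(k x), so
    y'(10) = A k sinh(k·10) + B k cosh(k·10) = 0
    ⇒ B = −A tanh(k·10) = − 4 tanh(sqrt(10)·10).
Therefore the extremal is
    y(x) = 4 cosh(sqrt(10) x) − 4 tanh(sqrt(10)·10) sinh(sqrt(10) x).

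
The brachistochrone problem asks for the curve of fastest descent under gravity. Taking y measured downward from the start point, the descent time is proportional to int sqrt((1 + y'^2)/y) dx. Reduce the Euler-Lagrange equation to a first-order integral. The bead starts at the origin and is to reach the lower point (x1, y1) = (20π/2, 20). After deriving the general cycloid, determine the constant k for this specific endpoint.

The Lagrangian L = sqrt((1 + y'^2) / y) has no explicit x dependence, so the Beltrami identity applies:
    L − y' ∂L/∂y' = C.
Compute ∂L/∂y' = y' / sqrt(y (1 + y'^2)).
Substitute:
    sqrt((1 + y'^2)/y) − y'·y' / sqrt(y (1 + y'^2))
    = (1 + y'^2) / sqrt(y (1 + y'^2)) − y'^2 / sqrt(y (1 + y'^2))
    = 1 / sqrt(y (1 + y'^2)) = C.
Squaring and rearranging gives the first integral
    y (1 + y'^2) = 1/C^2 =: k   (constant).
Solving this first-order ODE by the substitution
    y = (k/2)(1 − cos θ)
yields the cycloid parameterisation
    x(θ) = (k/2)(θ − sin θ),   y(θ) = (k/2)(1 − cos θ).
The constant k is fixed by the endpoint condition.
Now fit the given lower endpoint (x1, y1) = (20π/2, 20). At the bottom of the first arch (θ = π), the parametric equations give
    y(π) = (k/2)(1 − cos π) = k,
    x(π) = (k/2)(π − sin π) = kπ/2.
Matching y(π) = 20 gives k = 20, consistent with x(π) = 20π/2. Therefore the specific cycloid is
    x(θ) = (20/2)(θ − sin θ),   y(θ) = (20/2)(1 − cos θ).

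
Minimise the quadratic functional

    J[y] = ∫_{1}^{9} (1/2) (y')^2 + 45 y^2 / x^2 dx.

The Lagrangian is L = (1/2) (y')^2 + 45 y^2 / x^2.
Compute ∂L/∂y = 90y/x^2, ∂L/∂y' = y'.
The Euler-Lagrange equation d/dx(∂L/∂y') − ∂L/∂y = 0 reduces to
    y'' − 90/x^2 · y = 0  (x > 0).
Its general solution is
    y(x) = A x^10 + B x^(-9),
with A, B fixed by the endpoint conditions.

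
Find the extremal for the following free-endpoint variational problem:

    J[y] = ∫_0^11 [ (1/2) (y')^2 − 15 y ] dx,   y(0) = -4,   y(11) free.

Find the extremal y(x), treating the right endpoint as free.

The Lagrangian L = (1/2) (y')^2 − 15 y gives
    ∂L/∂y = −15,   ∂L/∂y' = y'.
Euler-Lagrange: d/dx(y') − (−15) = 0, i.e. y'' + 15 = 0, so
    y(x) = −(15/2) x^2 + C1 x + C2.
Fixed left endpoint y(0) = -4 ⇒ C2 = -4.
The right endpoint x = 11 is free, so the natural (transversality) condition is ∂L/∂y' |_{x=11} = 0, i.e. y'(11) = 0.
Compute y'(x) = −15 x + C1, so y'(11) = −165 + C1 = 0 ⇒ C1 = 165.
Therefore the extremal is
    y(x) = −(15/2) x^2 + 165 x − 4.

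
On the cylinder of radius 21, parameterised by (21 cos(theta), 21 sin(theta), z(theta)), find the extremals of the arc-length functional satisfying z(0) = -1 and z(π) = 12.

Parameterise the cylinder of radius R = 21 as
    r(θ) = (21 cos θ, 21 sin θ, z(θ)).
The arc-length element is
    ds = sqrt(441 + (dz/dθ)^2) dθ,
so the Lagrangian is L = sqrt(441 + z'^2).
L depends on z' only, not on z or θ, so ∂L/∂z = 0 and
    ∂L/∂z' = z' / sqrt(441 + z'^2).
The Euler-Lagrange equation gives
    d/dθ( z' / sqrt(441 + z'^2) ) = 0,
so z' is constant. Integrating once:
    z(θ) = a θ + b,
a helix on the cylinder (a straight line when the cylinder is unrolled). The constants a, b are determined by the endpoint conditions.
With endpoint conditions z(0) = -1 and z(π) = 12: from z(0) = b we get b = -1, and a·π + -1 = 12 gives a = 13/π, so
    z(θ) = (13/π) θ − 1.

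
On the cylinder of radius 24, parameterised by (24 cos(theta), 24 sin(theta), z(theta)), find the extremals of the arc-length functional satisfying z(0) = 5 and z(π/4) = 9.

Parameterise the cylinder of radius R = 24 as
    r(θ) = (24 cos θ, 24 sin θ, z(θ)).
The arc-length element is
    ds = sqrt(576 + (dz/dθ)^2) dθ,
so the Lagrangian is L = sqrt(576 + z'^2).
L depends on z' only, not on z or θ, so ∂L/∂z = 0 and
    ∂L/∂z' = z' / sqrt(576 + z'^2).
The Euler-Lagrange equation gives
    d/dθ( z' / sqrt(576 + z'^2) ) = 0,
so z' is constant. Integrating once:
    z(θ) = a θ + b,
a helix on the cylinder (a straight line when the cylinder is unrolled). The constants a, b are determined by the endpoint conditions.
With endpoint conditions z(0) = 5 and z(π/4) = 9: from z(0) = b we get b = 5, and a·π/4 + 5 = 9 gives a = 16/π, so
    z(θ) = (16/π) θ + 5.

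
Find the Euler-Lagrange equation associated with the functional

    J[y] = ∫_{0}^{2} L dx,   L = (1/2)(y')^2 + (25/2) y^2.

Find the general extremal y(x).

The Lagrangian is L = (1/2)(y')^2 + (25/2) y^2.
∂L/∂y = 25y.
∂L/∂y' = y'.
The Euler-Lagrange equation d/dx(∂L/∂y') − ∂L/∂y = 0 becomes:
    y'' - 25 y = 0
General solution: y(x) = A e^(5x) + B e^(-5x), where A and B are arbitrary constants fixed by the endpoint conditions.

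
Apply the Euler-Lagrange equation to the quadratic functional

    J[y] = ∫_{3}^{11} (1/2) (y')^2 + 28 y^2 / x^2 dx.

The Lagrangian is L = (1/2) (y')^2 + 28 y^2 / x^2.
Compute ∂L/∂y = 56y/x^2, ∂L/∂y' = y'.
The Euler-Lagrange equation d/dx(∂L/∂y') − ∂L/∂y = 0 reduces to
    y'' − 56/x^2 · y = 0  (x > 0).
Its general solution is
    y(x) = A x^8 + B x^(-7),
with A, B fixed by the endpoint conditions.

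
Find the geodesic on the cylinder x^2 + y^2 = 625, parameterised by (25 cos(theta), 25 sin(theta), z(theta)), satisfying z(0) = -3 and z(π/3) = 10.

Parameterise the cylinder of radius R = 25 as
    r(θ) = (25 cos θ, 25 sin θ, z(θ)).
The arc-length element is
    ds = sqrt(625 + (dz/dθ)^2) dθ,
so the Lagrangian is L = sqrt(625 + z'^2).
L depends on z' only, not on z or θ, so ∂L/∂z = 0 and
    ∂L/∂z' = z' / sqrt(625 + z'^2).
The Euler-Lagrange equation gives
    d/dθ( z' / sqrt(625 + z'^2) ) = 0,
so z' is constant. Integrating once:
    z(θ) = a θ + b,
a helix on the cylinder (a straight line when the cylinder is unrolled). The constants a, b are determined by the endpoint conditions.
With endpoint conditions z(0) = -3 and z(π/3) = 10: from z(0) = b we get b = -3, and a·π/3 + -3 = 10 gives a = 39/π, so
    z(θ) = (39/π) θ − 3.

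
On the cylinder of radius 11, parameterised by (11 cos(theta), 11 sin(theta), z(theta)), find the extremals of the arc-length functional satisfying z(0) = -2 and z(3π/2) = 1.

Parameterise the cylinder of radius R = 11 as
    r(θ) = (11 cos θ, 11 sin θ, z(θ)).
The arc-length element is
    ds = sqrt(121 + (dz/dθ)^2) dθ,
so the Lagrangian is L = sqrt(121 + z'^2).
L depends on z' only, not on z or θ, so ∂L/∂z = 0 and
    ∂L/∂z' = z' / sqrt(121 + z'^2).
The Euler-Lagrange equation gives
    d/dθ( z' / sqrt(121 + z'^2) ) = 0,
so z' is constant. Integrating once:
    z(θ) = a θ + b,
a helix on the cylinder (a straight line when the cylinder is unrolled). The constants a, b are determined by the endpoint conditions.
With endpoint conditions z(0) = -2 and z(3π/2) = 1: from z(0) = b we get b = -2, and a·3π/2 + -2 = 1 gives a = 2/π, so
    z(θ) = (2/π) θ − 2.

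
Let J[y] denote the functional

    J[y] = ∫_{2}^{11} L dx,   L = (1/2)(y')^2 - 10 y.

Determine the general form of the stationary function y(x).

The Lagrangian is L = (1/2)(y')^2 - 10 y.
∂L/∂y = -10.
∂L/∂y' = y'.
The Euler-Lagrange equation d/dx(∂L/∂y') − ∂L/∂y = 0 becomes:
    y'' + 10 = 0
General solution: y(x) = -5 x^2 + A x + B, where A and B are arbitrary constants fixed by the endpoint conditions.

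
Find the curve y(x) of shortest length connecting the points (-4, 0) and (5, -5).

Arc-length functional: J[y] = ∫ sqrt(1 + (y')^2) dx.
Lagrangian L = sqrt(1 + (y')^2) has no explicit y dependence, so ∂L/∂y = 0 and the Euler-Lagrange equation gives
    d/dx( y' / sqrt(1 + (y')^2) ) = 0  ⇒  y' / sqrt(1 + (y')^2) = const.
Hence y' is constant, so y(x) is affine.
Fitting the endpoints (-4, 0) and (5, -5):
    slope m = ((-5) − 0) / (5 − (-4)) = -5/9,
    intercept c = 0 − m·(-4) = -20/9.
Extremal: y(x) = (-5/9) x - 20/9.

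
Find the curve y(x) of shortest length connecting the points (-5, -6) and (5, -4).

Arc-length functional: J[y] = ∫ sqrt(1 + (y')^2) dx.
Lagrangian L = sqrt(1 + (y')^2) has no explicit y dependence, so ∂L/∂y = 0 and the Euler-Lagrange equation gives
    d/dx( y' / sqrt(1 + (y')^2) ) = 0  ⇒  y' / sqrt(1 + (y')^2) = const.
Hence y' is constant, so y(x) is affine.
Fitting the endpoints (-5, -6) and (5, -4):
    slope m = ((-4) − (-6)) / (5 − (-5)) = 1/5,
    intercept c = (-6) − m·(-5) = -5.
Extremal: y(x) = (1/5) x - 5.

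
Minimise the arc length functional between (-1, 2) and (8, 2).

Arc-length functional: J[y] = ∫ sqrt(1 + (y')^2) dx.
Lagrangian L = sqrt(1 + (y')^2) has no explicit y dependence, so ∂L/∂y = 0 and the Euler-Lagrange equation gives
    d/dx( y' / sqrt(1 + (y')^2) ) = 0  ⇒  y' / sqrt(1 + (y')^2) = const.
Hence y' is constant, so y(x) is affine.
Fitting the endpoints (-1, 2) and (8, 2):
    slope m = (2 − 2) / (8 − (-1)) = 0,
    intercept c = 2 − m·(-1) = 2.
Extremal: y(x) = 2.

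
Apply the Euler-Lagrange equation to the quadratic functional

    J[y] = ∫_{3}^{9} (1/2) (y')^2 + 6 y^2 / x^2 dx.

The Lagrangian is L = (1/2) (y')^2 + 6 y^2 / x^2.
Compute ∂L/∂y = 12y/x^2, ∂L/∂y' = y'.
The Euler-Lagrange equation d/dx(∂L/∂y') − ∂L/∂y = 0 reduces to
    y'' − 12/x^2 · y = 0  (x > 0).
Its general solution is
    y(x) = A x^4 + B x^(-3),
with A, B fixed by the endpoint conditions.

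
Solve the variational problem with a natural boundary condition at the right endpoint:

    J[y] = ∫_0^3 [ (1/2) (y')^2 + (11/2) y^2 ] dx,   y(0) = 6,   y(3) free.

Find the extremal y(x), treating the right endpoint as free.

The Lagrangian L = (1/2) (y')^2 + (11/2) y^2 gives
    ∂L/∂y = 11 y,   ∂L/∂y' = y'.
Euler-Lagrange: y'' − 11 y = 0.
With k = sqrt(11), the general solution is
    y(x) = A cosh(sqrt(11) x) + B sinh(sqrt(11) x).
Fixed left endpoint y(0) = 6 ⇒ A = 6.
The right endpoint x = 3 is free, so the natural (transversality) condition is ∂L/∂y' |_{x=3} = 0, i.e. y'(3) = 0.
Compute y'(x) = A k sinh(k x) + B k cosh(k x), so
    y'(3) = A k sinh(k·3) + B k cosh(k·3) = 0
    ⇒ B = −A tanh(k·3) = − 6 tanh(sqrt(11)·3).
Therefore the extremal is
    y(x) = 6 cosh(sqrt(11) x) − 6 tanh(sqrt(11)·3) sinh(sqrt(11) x).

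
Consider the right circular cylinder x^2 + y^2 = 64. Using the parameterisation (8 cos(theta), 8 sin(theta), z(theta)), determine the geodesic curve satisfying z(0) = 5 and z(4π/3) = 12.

Parameterise the cylinder of radius R = 8 as
    r(θ) = (8 cos θ, 8 sin θ, z(θ)).
The arc-length element is
    ds = sqrt(64 + (dz/dθ)^2) dθ,
so the Lagrangian is L = sqrt(64 + z'^2).
L depends on z' only, not on z or θ, so ∂L/∂z = 0 and
    ∂L/∂z' = z' / sqrt(64 + z'^2).
The Euler-Lagrange equation gives
    d/dθ( z' / sqrt(64 + z'^2) ) = 0,
so z' is constant. Integrating once:
    z(θ) = a θ + b,
a helix on the cylinder (a straight line when the cylinder is unrolled). The constants a, b are determined by the endpoint conditions.
With endpoint conditions z(0) = 5 and z(4π/3) = 12: from z(0) = b we get b = 5, and a·4π/3 + 5 = 12 gives a = 21/(4π), so
    z(θ) = (21/(4π)) θ + 5.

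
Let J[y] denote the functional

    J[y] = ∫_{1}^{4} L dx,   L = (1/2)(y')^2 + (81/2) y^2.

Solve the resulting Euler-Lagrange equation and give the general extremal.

The Lagrangian is L = (1/2)(y')^2 + (81/2) y^2.
∂L/∂y = 81y.
∂L/∂y' = y'.
The Euler-Lagrange equation d/dx(∂L/∂y') − ∂L/∂y = 0 becomes:
    y'' - 81 y = 0
General solution: y(x) = A e^(9x) + B e^(-9x), where A and B are arbitrary constants fixed by the endpoint conditions.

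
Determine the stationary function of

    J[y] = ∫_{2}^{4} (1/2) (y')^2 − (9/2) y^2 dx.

The Lagrangian is L = (1/2) (y')^2 − (9/2) y^2.
Compute ∂L/∂y = -9y, ∂L/∂y' = y'.
The Euler-Lagrange equation d/dx(∂L/∂y') − ∂L/∂y = 0 reduces to
    y'' + 9 y = 0.
Its general solution is
    y(x) = A sin(3x) + B cos(3x),
with A, B fixed by the endpoint conditions.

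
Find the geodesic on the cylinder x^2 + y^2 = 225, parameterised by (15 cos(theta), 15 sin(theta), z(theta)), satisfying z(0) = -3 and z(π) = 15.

Parameterise the cylinder of radius R = 15 as
    r(θ) = (15 cos θ, 15 sin θ, z(θ)).
The arc-length element is
    ds = sqrt(225 + (dz/dθ)^2) dθ,
so the Lagrangian is L = sqrt(225 + z'^2).
L depends on z' only, not on z or θ, so ∂L/∂z = 0 and
    ∂L/∂z' = z' / sqrt(225 + z'^2).
The Euler-Lagrange equation gives
    d/dθ( z' / sqrt(225 + z'^2) ) = 0,
so z' is constant. Integrating once:
    z(θ) = a θ + b,
a helix on the cylinder (a straight line when the cylinder is unrolled). The constants a, b are determined by the endpoint conditions.
With endpoint conditions z(0) = -3 and z(π) = 15: from z(0) = b we get b = -3, and a·π + -3 = 15 gives a = 18/π, so
    z(θ) = (18/π) θ − 3.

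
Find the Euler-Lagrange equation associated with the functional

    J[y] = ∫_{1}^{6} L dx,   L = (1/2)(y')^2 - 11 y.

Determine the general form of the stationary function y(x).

The Lagrangian is L = (1/2)(y')^2 - 11 y.
∂L/∂y = -11.
∂L/∂y' = y'.
The Euler-Lagrange equation d/dx(∂L/∂y') − ∂L/∂y = 0 becomes:
    y'' + 11 = 0
General solution: y(x) = -(11/2) x^2 + A x + B, where A and B are arbitrary constants fixed by the endpoint conditions.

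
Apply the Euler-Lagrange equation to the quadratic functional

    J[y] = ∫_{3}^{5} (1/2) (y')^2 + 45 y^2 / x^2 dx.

The Lagrangian is L = (1/2) (y')^2 + 45 y^2 / x^2.
Compute ∂L/∂y = 90y/x^2, ∂L/∂y' = y'.
The Euler-Lagrange equation d/dx(∂L/∂y') − ∂L/∂y = 0 reduces to
    y'' − 90/x^2 · y = 0  (x > 0).
Its general solution is
    y(x) = A x^10 + B x^(-9),
with A, B fixed by the endpoint conditions.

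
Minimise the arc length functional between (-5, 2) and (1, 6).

Arc-length functional: J[y] = ∫ sqrt(1 + (y')^2) dx.
Lagrangian L = sqrt(1 + (y')^2) has no explicit y dependence, so ∂L/∂y = 0 and the Euler-Lagrange equation gives
    d/dx( y' / sqrt(1 + (y')^2) ) = 0  ⇒  y' / sqrt(1 + (y')^2) = const.
Hence y' is constant, so y(x) is affine.
Fitting the endpoints (-5, 2) and (1, 6):
    slope m = (6 − 2) / (1 − (-5)) = 2/3,
    intercept c = 2 − m·(-5) = 16/3.
Extremal: y(x) = (2/3) x + 16/3.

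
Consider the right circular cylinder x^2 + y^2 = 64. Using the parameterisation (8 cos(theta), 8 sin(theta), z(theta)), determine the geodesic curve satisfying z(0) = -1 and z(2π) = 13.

Parameterise the cylinder of radius R = 8 as
    r(θ) = (8 cos θ, 8 sin θ, z(θ)).
The arc-length element is
    ds = sqrt(64 + (dz/dθ)^2) dθ,
so the Lagrangian is L = sqrt(64 + z'^2).
L depends on z' only, not on z or θ, so ∂L/∂z = 0 and
    ∂L/∂z' = z' / sqrt(64 + z'^2).
The Euler-Lagrange equation gives
    d/dθ( z' / sqrt(64 + z'^2) ) = 0,
so z' is constant. Integrating once:
    z(θ) = a θ + b,
a helix on the cylinder (a straight line when the cylinder is unrolled). The constants a, b are determined by the endpoint conditions.
With endpoint conditions z(0) = -1 and z(2π) = 13: from z(0) = b we get b = -1, and a·2π + -1 = 13 gives a = 7/π, so
    z(θ) = (7/π) θ − 1.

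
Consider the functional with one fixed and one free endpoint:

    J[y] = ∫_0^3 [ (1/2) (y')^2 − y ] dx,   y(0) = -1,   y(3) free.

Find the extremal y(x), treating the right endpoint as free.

The Lagrangian L = (1/2) (y')^2 − y gives
    ∂L/∂y = −1,   ∂L/∂y' = y'.
Euler-Lagrange: d/dx(y') − (−1) = 0, i.e. y'' + 1 = 0, so
    y(x) = −(1/2) x^2 + C1 x + C2.
Fixed left endpoint y(0) = -1 ⇒ C2 = -1.
The right endpoint x = 3 is free, so the natural (transversality) condition is ∂L/∂y' |_{x=3} = 0, i.e. y'(3) = 0.
Compute y'(x) = −1 x + C1, so y'(3) = −3 + C1 = 0 ⇒ C1 = 3.
Therefore the extremal is
    y(x) = −x^2/2 + 3 x − 1.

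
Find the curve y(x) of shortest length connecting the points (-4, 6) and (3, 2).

Arc-length functional: J[y] = ∫ sqrt(1 + (y')^2) dx.
Lagrangian L = sqrt(1 + (y')^2) has no explicit y dependence, so ∂L/∂y = 0 and the Euler-Lagrange equation gives
    d/dx( y' / sqrt(1 + (y')^2) ) = 0  ⇒  y' / sqrt(1 + (y')^2) = const.
Hence y' is constant, so y(x) is affine.
Fitting the endpoints (-4, 6) and (3, 2):
    slope m = (2 − 6) / (3 − (-4)) = -4/7,
    intercept c = 6 − m·(-4) = 26/7.
Extremal: y(x) = (-4/7) x + 26/7.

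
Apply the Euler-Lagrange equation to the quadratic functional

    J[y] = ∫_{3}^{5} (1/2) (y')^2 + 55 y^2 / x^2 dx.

The Lagrangian is L = (1/2) (y')^2 + 55 y^2 / x^2.
Compute ∂L/∂y = 110y/x^2, ∂L/∂y' = y'.
The Euler-Lagrange equation d/dx(∂L/∂y') − ∂L/∂y = 0 reduces to
    y'' − 110/x^2 · y = 0  (x > 0).
Its general solution is
    y(x) = A x^11 + B x^(-10),
with A, B fixed by the endpoint conditions.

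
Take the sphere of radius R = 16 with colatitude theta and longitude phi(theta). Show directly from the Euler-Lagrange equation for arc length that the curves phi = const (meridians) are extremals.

On the sphere of radius R = 16 with spherical coordinates (θ, φ), the induced metric is
    ds^2 = 256(dθ^2 + sin^2(θ) dφ^2).
Using θ as the parameter, the arc-length functional becomes
    J[φ] = ∫ 16 sqrt(1 + sin^2(θ) (dφ/dθ)^2) dθ.
So L = 16 sqrt(1 + sin^2(θ) φ'^2). Compute
    ∂L/∂φ = 0  (L has no explicit φ dependence),
    ∂L/∂φ' = 16 sin^2(θ) φ' / sqrt(1 + sin^2(θ) φ'^2).
For the candidate φ(θ) = c (constant), φ' = 0, so ∂L/∂φ' evaluated along the candidate vanishes, and ∂L/∂φ is identically zero. Hence
    d/dθ(∂L/∂φ') − ∂L/∂φ = 0
is satisfied. Therefore meridians φ = const are extremals of arc length — they are geodesics on the sphere.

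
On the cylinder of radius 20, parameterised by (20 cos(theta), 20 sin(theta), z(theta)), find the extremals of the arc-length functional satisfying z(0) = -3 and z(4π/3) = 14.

Parameterise the cylinder of radius R = 20 as
    r(θ) = (20 cos θ, 20 sin θ, z(θ)).
The arc-length element is
    ds = sqrt(400 + (dz/dθ)^2) dθ,
so the Lagrangian is L = sqrt(400 + z'^2).
L depends on z' only, not on z or θ, so ∂L/∂z = 0 and
    ∂L/∂z' = z' / sqrt(400 + z'^2).
The Euler-Lagrange equation gives
    d/dθ( z' / sqrt(400 + z'^2) ) = 0,
so z' is constant. Integrating once:
    z(θ) = a θ + b,
a helix on the cylinder (a straight line when the cylinder is unrolled). The constants a, b are determined by the endpoint conditions.
With endpoint conditions z(0) = -3 and z(4π/3) = 14: from z(0) = b we get b = -3, and a·4π/3 + -3 = 14 gives a = 51/(4π), so
    z(θ) = (51/(4π)) θ − 3.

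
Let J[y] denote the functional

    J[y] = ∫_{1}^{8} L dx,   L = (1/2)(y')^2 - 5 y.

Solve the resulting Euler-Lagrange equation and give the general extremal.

The Lagrangian is L = (1/2)(y')^2 - 5 y.
∂L/∂y = -5.
∂L/∂y' = y'.
The Euler-Lagrange equation d/dx(∂L/∂y') − ∂L/∂y = 0 becomes:
    y'' + 5 = 0
General solution: y(x) = -(5/2) x^2 + A x + B, where A and B are arbitrary constants fixed by the endpoint conditions.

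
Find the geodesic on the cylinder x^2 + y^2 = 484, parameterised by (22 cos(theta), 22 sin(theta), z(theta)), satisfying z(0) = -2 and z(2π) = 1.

Parameterise the cylinder of radius R = 22 as
    r(θ) = (22 cos θ, 22 sin θ, z(θ)).
The arc-length element is
    ds = sqrt(484 + (dz/dθ)^2) dθ,
so the Lagrangian is L = sqrt(484 + z'^2).
L depends on z' only, not on z or θ, so ∂L/∂z = 0 and
    ∂L/∂z' = z' / sqrt(484 + z'^2).
The Euler-Lagrange equation gives
    d/dθ( z' / sqrt(484 + z'^2) ) = 0,
so z' is constant. Integrating once:
    z(θ) = a θ + b,
a helix on the cylinder (a straight line when the cylinder is unrolled). The constants a, b are determined by the endpoint conditions.
With endpoint conditions z(0) = -2 and z(2π) = 1: from z(0) = b we get b = -2, and a·2π + -2 = 1 gives a = 3/(2π), so
    z(θ) = (3/(2π)) θ − 2.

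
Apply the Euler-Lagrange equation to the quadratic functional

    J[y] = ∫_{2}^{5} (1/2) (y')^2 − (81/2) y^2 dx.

The Lagrangian is L = (1/2) (y')^2 − (81/2) y^2.
Compute ∂L/∂y = -81y, ∂L/∂y' = y'.
The Euler-Lagrange equation d/dx(∂L/∂y') − ∂L/∂y = 0 reduces to
    y'' + 81 y = 0.
Its general solution is
    y(x) = A sin(9x) + B cos(9x),
with A, B fixed by the endpoint conditions.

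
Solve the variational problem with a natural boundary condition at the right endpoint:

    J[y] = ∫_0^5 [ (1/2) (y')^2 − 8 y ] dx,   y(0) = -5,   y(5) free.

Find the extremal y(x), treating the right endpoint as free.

The Lagrangian L = (1/2) (y')^2 − 8 y gives
    ∂L/∂y = −8,   ∂L/∂y' = y'.
Euler-Lagrange: d/dx(y') − (−8) = 0, i.e. y'' + 8 = 0, so
    y(x) = −(8/2) x^2 + C1 x + C2.
Fixed left endpoint y(0) = -5 ⇒ C2 = -5.
The right endpoint x = 5 is free, so the natural (transversality) condition is ∂L/∂y' |_{x=5} = 0, i.e. y'(5) = 0.
Compute y'(x) = −8 x + C1, so y'(5) = −40 + C1 = 0 ⇒ C1 = 40.
Therefore the extremal is
    y(x) = −4 x^2 + 40 x − 5.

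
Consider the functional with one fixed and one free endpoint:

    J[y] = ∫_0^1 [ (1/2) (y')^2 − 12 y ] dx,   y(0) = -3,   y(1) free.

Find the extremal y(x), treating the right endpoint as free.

The Lagrangian L = (1/2) (y')^2 − 12 y gives
    ∂L/∂y = −12,   ∂L/∂y' = y'.
Euler-Lagrange: d/dx(y') − (−12) = 0, i.e. y'' + 12 = 0, so
    y(x) = −(12/2) x^2 + C1 x + C2.
Fixed left endpoint y(0) = -3 ⇒ C2 = -3.
The right endpoint x = 1 is free, so the natural (transversality) condition is ∂L/∂y' |_{x=1} = 0, i.e. y'(1) = 0.
Compute y'(x) = −12 x + C1, so y'(1) = −12 + C1 = 0 ⇒ C1 = 12.
Therefore the extremal is
    y(x) = −6 x^2 + 12 x − 3.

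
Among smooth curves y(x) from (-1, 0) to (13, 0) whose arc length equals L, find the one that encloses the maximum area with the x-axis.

Set up the augmented Lagrangian using a multiplier λ for the length constraint:
    F(y, y') = y − λ sqrt(1 + y'^2).
F has no explicit x dependence, so the Beltrami identity yields a first integral
    F − y' ∂F/∂y' = C.
Compute ∂F/∂y' = −λ y' / sqrt(1 + y'^2). Then
    y − λ sqrt(1 + y'^2) + λ y'^2 / sqrt(1 + y'^2) = C
    ⇒  y − λ / sqrt(1 + y'^2) = C.
Solving for y' and integrating gives
    (x − a)^2 + (y − b)^2 = λ^2,
a circular arc of radius λ. The constants a, b are determined by the endpoint conditions y(-1) = y(13) = 0, and λ is fixed implicitly by the length constraint
    ∫_{-1}^{13} sqrt(1 + y'^2) dx = L.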